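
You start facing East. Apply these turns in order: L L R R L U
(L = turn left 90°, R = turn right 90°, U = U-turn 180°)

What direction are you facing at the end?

Answer: Final heading: South

Derivation:
Start: East
  L (left (90° counter-clockwise)) -> North
  L (left (90° counter-clockwise)) -> West
  R (right (90° clockwise)) -> North
  R (right (90° clockwise)) -> East
  L (left (90° counter-clockwise)) -> North
  U (U-turn (180°)) -> South
Final: South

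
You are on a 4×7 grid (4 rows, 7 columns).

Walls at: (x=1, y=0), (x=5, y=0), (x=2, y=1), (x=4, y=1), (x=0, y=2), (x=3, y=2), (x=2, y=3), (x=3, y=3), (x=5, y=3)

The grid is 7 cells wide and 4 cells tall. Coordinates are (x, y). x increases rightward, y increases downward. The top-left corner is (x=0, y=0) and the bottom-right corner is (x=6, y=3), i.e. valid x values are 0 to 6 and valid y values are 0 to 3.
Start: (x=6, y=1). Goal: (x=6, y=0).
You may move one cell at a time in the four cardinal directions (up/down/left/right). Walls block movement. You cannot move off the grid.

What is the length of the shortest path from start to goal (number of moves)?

BFS from (x=6, y=1) until reaching (x=6, y=0):
  Distance 0: (x=6, y=1)
  Distance 1: (x=6, y=0), (x=5, y=1), (x=6, y=2)  <- goal reached here
One shortest path (1 moves): (x=6, y=1) -> (x=6, y=0)

Answer: Shortest path length: 1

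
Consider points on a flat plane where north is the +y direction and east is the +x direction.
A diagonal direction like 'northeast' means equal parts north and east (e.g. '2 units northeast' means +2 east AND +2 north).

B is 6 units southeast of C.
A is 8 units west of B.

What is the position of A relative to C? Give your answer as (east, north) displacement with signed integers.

Place C at the origin (east=0, north=0).
  B is 6 units southeast of C: delta (east=+6, north=-6); B at (east=6, north=-6).
  A is 8 units west of B: delta (east=-8, north=+0); A at (east=-2, north=-6).
Therefore A relative to C: (east=-2, north=-6).

Answer: A is at (east=-2, north=-6) relative to C.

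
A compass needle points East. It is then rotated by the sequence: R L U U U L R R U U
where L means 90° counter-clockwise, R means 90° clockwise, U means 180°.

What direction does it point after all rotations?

Answer: Final heading: North

Derivation:
Start: East
  R (right (90° clockwise)) -> South
  L (left (90° counter-clockwise)) -> East
  U (U-turn (180°)) -> West
  U (U-turn (180°)) -> East
  U (U-turn (180°)) -> West
  L (left (90° counter-clockwise)) -> South
  R (right (90° clockwise)) -> West
  R (right (90° clockwise)) -> North
  U (U-turn (180°)) -> South
  U (U-turn (180°)) -> North
Final: North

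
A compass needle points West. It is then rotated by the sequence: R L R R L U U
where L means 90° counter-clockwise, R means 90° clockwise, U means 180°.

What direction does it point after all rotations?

Start: West
  R (right (90° clockwise)) -> North
  L (left (90° counter-clockwise)) -> West
  R (right (90° clockwise)) -> North
  R (right (90° clockwise)) -> East
  L (left (90° counter-clockwise)) -> North
  U (U-turn (180°)) -> South
  U (U-turn (180°)) -> North
Final: North

Answer: Final heading: North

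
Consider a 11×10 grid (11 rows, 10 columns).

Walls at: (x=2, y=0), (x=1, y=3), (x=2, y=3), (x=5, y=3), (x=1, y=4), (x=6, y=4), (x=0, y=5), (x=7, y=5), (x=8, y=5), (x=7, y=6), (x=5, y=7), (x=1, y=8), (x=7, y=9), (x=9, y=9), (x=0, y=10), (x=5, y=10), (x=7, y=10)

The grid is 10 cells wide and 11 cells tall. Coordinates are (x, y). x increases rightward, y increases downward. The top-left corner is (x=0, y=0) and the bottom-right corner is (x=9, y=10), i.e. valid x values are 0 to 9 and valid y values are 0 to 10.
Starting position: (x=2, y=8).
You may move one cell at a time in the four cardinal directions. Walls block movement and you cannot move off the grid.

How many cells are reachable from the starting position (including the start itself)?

BFS flood-fill from (x=2, y=8):
  Distance 0: (x=2, y=8)
  Distance 1: (x=2, y=7), (x=3, y=8), (x=2, y=9)
  Distance 2: (x=2, y=6), (x=1, y=7), (x=3, y=7), (x=4, y=8), (x=1, y=9), (x=3, y=9), (x=2, y=10)
  Distance 3: (x=2, y=5), (x=1, y=6), (x=3, y=6), (x=0, y=7), (x=4, y=7), (x=5, y=8), (x=0, y=9), (x=4, y=9), (x=1, y=10), (x=3, y=10)
  Distance 4: (x=2, y=4), (x=1, y=5), (x=3, y=5), (x=0, y=6), (x=4, y=6), (x=0, y=8), (x=6, y=8), (x=5, y=9), (x=4, y=10)
  Distance 5: (x=3, y=4), (x=4, y=5), (x=5, y=6), (x=6, y=7), (x=7, y=8), (x=6, y=9)
  Distance 6: (x=3, y=3), (x=4, y=4), (x=5, y=5), (x=6, y=6), (x=7, y=7), (x=8, y=8), (x=6, y=10)
  Distance 7: (x=3, y=2), (x=4, y=3), (x=5, y=4), (x=6, y=5), (x=8, y=7), (x=9, y=8), (x=8, y=9)
  Distance 8: (x=3, y=1), (x=2, y=2), (x=4, y=2), (x=8, y=6), (x=9, y=7), (x=8, y=10)
  Distance 9: (x=3, y=0), (x=2, y=1), (x=4, y=1), (x=1, y=2), (x=5, y=2), (x=9, y=6), (x=9, y=10)
  Distance 10: (x=4, y=0), (x=1, y=1), (x=5, y=1), (x=0, y=2), (x=6, y=2), (x=9, y=5)
  Distance 11: (x=1, y=0), (x=5, y=0), (x=0, y=1), (x=6, y=1), (x=7, y=2), (x=0, y=3), (x=6, y=3), (x=9, y=4)
  Distance 12: (x=0, y=0), (x=6, y=0), (x=7, y=1), (x=8, y=2), (x=7, y=3), (x=9, y=3), (x=0, y=4), (x=8, y=4)
  Distance 13: (x=7, y=0), (x=8, y=1), (x=9, y=2), (x=8, y=3), (x=7, y=4)
  Distance 14: (x=8, y=0), (x=9, y=1)
  Distance 15: (x=9, y=0)
Total reachable: 93 (grid has 93 open cells total)

Answer: Reachable cells: 93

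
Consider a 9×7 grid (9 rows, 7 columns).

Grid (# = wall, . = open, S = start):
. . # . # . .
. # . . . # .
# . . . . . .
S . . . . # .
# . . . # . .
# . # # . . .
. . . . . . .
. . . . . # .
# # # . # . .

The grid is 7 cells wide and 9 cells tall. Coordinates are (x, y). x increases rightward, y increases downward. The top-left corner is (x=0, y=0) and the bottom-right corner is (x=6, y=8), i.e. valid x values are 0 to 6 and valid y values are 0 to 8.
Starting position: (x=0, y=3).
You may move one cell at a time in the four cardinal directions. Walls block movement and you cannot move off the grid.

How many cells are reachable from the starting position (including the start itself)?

Answer: Reachable cells: 44

Derivation:
BFS flood-fill from (x=0, y=3):
  Distance 0: (x=0, y=3)
  Distance 1: (x=1, y=3)
  Distance 2: (x=1, y=2), (x=2, y=3), (x=1, y=4)
  Distance 3: (x=2, y=2), (x=3, y=3), (x=2, y=4), (x=1, y=5)
  Distance 4: (x=2, y=1), (x=3, y=2), (x=4, y=3), (x=3, y=4), (x=1, y=6)
  Distance 5: (x=3, y=1), (x=4, y=2), (x=0, y=6), (x=2, y=6), (x=1, y=7)
  Distance 6: (x=3, y=0), (x=4, y=1), (x=5, y=2), (x=3, y=6), (x=0, y=7), (x=2, y=7)
  Distance 7: (x=6, y=2), (x=4, y=6), (x=3, y=7)
  Distance 8: (x=6, y=1), (x=6, y=3), (x=4, y=5), (x=5, y=6), (x=4, y=7), (x=3, y=8)
  Distance 9: (x=6, y=0), (x=6, y=4), (x=5, y=5), (x=6, y=6)
  Distance 10: (x=5, y=0), (x=5, y=4), (x=6, y=5), (x=6, y=7)
  Distance 11: (x=6, y=8)
  Distance 12: (x=5, y=8)
Total reachable: 44 (grid has 47 open cells total)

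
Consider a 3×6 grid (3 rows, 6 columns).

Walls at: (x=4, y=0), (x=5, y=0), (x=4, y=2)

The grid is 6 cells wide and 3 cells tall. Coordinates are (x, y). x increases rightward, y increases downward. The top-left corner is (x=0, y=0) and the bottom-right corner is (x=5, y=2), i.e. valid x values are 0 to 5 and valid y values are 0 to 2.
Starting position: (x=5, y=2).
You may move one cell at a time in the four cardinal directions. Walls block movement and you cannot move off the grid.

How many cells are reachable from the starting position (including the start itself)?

Answer: Reachable cells: 15

Derivation:
BFS flood-fill from (x=5, y=2):
  Distance 0: (x=5, y=2)
  Distance 1: (x=5, y=1)
  Distance 2: (x=4, y=1)
  Distance 3: (x=3, y=1)
  Distance 4: (x=3, y=0), (x=2, y=1), (x=3, y=2)
  Distance 5: (x=2, y=0), (x=1, y=1), (x=2, y=2)
  Distance 6: (x=1, y=0), (x=0, y=1), (x=1, y=2)
  Distance 7: (x=0, y=0), (x=0, y=2)
Total reachable: 15 (grid has 15 open cells total)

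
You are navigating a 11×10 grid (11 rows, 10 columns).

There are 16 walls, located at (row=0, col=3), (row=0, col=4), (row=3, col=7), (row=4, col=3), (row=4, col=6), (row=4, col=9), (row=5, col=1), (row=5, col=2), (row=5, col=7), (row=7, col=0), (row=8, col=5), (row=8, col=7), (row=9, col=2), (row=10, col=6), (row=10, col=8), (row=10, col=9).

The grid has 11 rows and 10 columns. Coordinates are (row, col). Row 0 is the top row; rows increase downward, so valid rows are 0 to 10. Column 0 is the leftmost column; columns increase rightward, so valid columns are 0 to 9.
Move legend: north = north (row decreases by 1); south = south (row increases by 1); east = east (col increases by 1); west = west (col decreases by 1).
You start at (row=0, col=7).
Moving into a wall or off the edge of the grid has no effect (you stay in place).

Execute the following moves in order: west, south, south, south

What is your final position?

Answer: Final position: (row=3, col=6)

Derivation:
Start: (row=0, col=7)
  west (west): (row=0, col=7) -> (row=0, col=6)
  south (south): (row=0, col=6) -> (row=1, col=6)
  south (south): (row=1, col=6) -> (row=2, col=6)
  south (south): (row=2, col=6) -> (row=3, col=6)
Final: (row=3, col=6)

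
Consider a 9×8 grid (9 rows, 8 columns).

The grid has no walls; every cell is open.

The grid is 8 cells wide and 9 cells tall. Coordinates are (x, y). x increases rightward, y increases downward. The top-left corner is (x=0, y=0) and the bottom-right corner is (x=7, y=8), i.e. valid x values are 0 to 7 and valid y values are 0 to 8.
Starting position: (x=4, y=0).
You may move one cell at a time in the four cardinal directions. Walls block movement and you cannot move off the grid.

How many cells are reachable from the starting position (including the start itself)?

Answer: Reachable cells: 72

Derivation:
BFS flood-fill from (x=4, y=0):
  Distance 0: (x=4, y=0)
  Distance 1: (x=3, y=0), (x=5, y=0), (x=4, y=1)
  Distance 2: (x=2, y=0), (x=6, y=0), (x=3, y=1), (x=5, y=1), (x=4, y=2)
  Distance 3: (x=1, y=0), (x=7, y=0), (x=2, y=1), (x=6, y=1), (x=3, y=2), (x=5, y=2), (x=4, y=3)
  Distance 4: (x=0, y=0), (x=1, y=1), (x=7, y=1), (x=2, y=2), (x=6, y=2), (x=3, y=3), (x=5, y=3), (x=4, y=4)
  Distance 5: (x=0, y=1), (x=1, y=2), (x=7, y=2), (x=2, y=3), (x=6, y=3), (x=3, y=4), (x=5, y=4), (x=4, y=5)
  Distance 6: (x=0, y=2), (x=1, y=3), (x=7, y=3), (x=2, y=4), (x=6, y=4), (x=3, y=5), (x=5, y=5), (x=4, y=6)
  Distance 7: (x=0, y=3), (x=1, y=4), (x=7, y=4), (x=2, y=5), (x=6, y=5), (x=3, y=6), (x=5, y=6), (x=4, y=7)
  Distance 8: (x=0, y=4), (x=1, y=5), (x=7, y=5), (x=2, y=6), (x=6, y=6), (x=3, y=7), (x=5, y=7), (x=4, y=8)
  Distance 9: (x=0, y=5), (x=1, y=6), (x=7, y=6), (x=2, y=7), (x=6, y=7), (x=3, y=8), (x=5, y=8)
  Distance 10: (x=0, y=6), (x=1, y=7), (x=7, y=7), (x=2, y=8), (x=6, y=8)
  Distance 11: (x=0, y=7), (x=1, y=8), (x=7, y=8)
  Distance 12: (x=0, y=8)
Total reachable: 72 (grid has 72 open cells total)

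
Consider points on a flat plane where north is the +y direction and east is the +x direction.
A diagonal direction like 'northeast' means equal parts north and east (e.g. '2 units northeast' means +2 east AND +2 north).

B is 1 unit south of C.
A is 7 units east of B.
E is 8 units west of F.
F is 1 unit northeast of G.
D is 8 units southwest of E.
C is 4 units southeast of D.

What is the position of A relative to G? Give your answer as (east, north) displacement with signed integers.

Place G at the origin (east=0, north=0).
  F is 1 unit northeast of G: delta (east=+1, north=+1); F at (east=1, north=1).
  E is 8 units west of F: delta (east=-8, north=+0); E at (east=-7, north=1).
  D is 8 units southwest of E: delta (east=-8, north=-8); D at (east=-15, north=-7).
  C is 4 units southeast of D: delta (east=+4, north=-4); C at (east=-11, north=-11).
  B is 1 unit south of C: delta (east=+0, north=-1); B at (east=-11, north=-12).
  A is 7 units east of B: delta (east=+7, north=+0); A at (east=-4, north=-12).
Therefore A relative to G: (east=-4, north=-12).

Answer: A is at (east=-4, north=-12) relative to G.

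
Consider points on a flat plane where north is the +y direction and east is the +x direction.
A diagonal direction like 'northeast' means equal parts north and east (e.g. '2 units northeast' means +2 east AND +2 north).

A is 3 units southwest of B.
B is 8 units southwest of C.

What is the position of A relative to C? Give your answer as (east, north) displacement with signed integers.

Answer: A is at (east=-11, north=-11) relative to C.

Derivation:
Place C at the origin (east=0, north=0).
  B is 8 units southwest of C: delta (east=-8, north=-8); B at (east=-8, north=-8).
  A is 3 units southwest of B: delta (east=-3, north=-3); A at (east=-11, north=-11).
Therefore A relative to C: (east=-11, north=-11).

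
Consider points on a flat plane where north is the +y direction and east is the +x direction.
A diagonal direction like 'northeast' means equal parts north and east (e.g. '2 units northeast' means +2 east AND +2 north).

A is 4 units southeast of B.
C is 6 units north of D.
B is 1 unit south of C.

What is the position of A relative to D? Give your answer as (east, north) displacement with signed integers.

Place D at the origin (east=0, north=0).
  C is 6 units north of D: delta (east=+0, north=+6); C at (east=0, north=6).
  B is 1 unit south of C: delta (east=+0, north=-1); B at (east=0, north=5).
  A is 4 units southeast of B: delta (east=+4, north=-4); A at (east=4, north=1).
Therefore A relative to D: (east=4, north=1).

Answer: A is at (east=4, north=1) relative to D.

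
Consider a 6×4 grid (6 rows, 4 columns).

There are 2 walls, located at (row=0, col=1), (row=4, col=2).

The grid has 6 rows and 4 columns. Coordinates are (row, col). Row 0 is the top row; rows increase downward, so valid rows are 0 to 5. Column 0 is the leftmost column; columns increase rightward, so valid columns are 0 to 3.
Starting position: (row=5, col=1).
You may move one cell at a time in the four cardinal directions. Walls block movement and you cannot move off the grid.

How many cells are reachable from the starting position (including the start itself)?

BFS flood-fill from (row=5, col=1):
  Distance 0: (row=5, col=1)
  Distance 1: (row=4, col=1), (row=5, col=0), (row=5, col=2)
  Distance 2: (row=3, col=1), (row=4, col=0), (row=5, col=3)
  Distance 3: (row=2, col=1), (row=3, col=0), (row=3, col=2), (row=4, col=3)
  Distance 4: (row=1, col=1), (row=2, col=0), (row=2, col=2), (row=3, col=3)
  Distance 5: (row=1, col=0), (row=1, col=2), (row=2, col=3)
  Distance 6: (row=0, col=0), (row=0, col=2), (row=1, col=3)
  Distance 7: (row=0, col=3)
Total reachable: 22 (grid has 22 open cells total)

Answer: Reachable cells: 22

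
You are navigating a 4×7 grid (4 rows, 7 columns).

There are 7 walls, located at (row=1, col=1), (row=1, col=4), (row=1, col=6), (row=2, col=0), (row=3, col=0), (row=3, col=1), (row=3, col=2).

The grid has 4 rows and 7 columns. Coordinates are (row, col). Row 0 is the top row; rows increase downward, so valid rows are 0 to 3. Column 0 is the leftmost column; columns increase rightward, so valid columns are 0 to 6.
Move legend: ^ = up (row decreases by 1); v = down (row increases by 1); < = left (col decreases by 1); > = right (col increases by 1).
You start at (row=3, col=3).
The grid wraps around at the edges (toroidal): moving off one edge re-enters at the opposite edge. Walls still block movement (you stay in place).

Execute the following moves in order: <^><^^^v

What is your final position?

Start: (row=3, col=3)
  < (left): blocked, stay at (row=3, col=3)
  ^ (up): (row=3, col=3) -> (row=2, col=3)
  > (right): (row=2, col=3) -> (row=2, col=4)
  < (left): (row=2, col=4) -> (row=2, col=3)
  ^ (up): (row=2, col=3) -> (row=1, col=3)
  ^ (up): (row=1, col=3) -> (row=0, col=3)
  ^ (up): (row=0, col=3) -> (row=3, col=3)
  v (down): (row=3, col=3) -> (row=0, col=3)
Final: (row=0, col=3)

Answer: Final position: (row=0, col=3)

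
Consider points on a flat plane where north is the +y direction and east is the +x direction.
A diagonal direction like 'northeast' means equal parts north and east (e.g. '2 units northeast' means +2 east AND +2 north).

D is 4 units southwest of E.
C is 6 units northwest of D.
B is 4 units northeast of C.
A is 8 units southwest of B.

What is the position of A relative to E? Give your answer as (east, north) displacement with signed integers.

Answer: A is at (east=-14, north=-2) relative to E.

Derivation:
Place E at the origin (east=0, north=0).
  D is 4 units southwest of E: delta (east=-4, north=-4); D at (east=-4, north=-4).
  C is 6 units northwest of D: delta (east=-6, north=+6); C at (east=-10, north=2).
  B is 4 units northeast of C: delta (east=+4, north=+4); B at (east=-6, north=6).
  A is 8 units southwest of B: delta (east=-8, north=-8); A at (east=-14, north=-2).
Therefore A relative to E: (east=-14, north=-2).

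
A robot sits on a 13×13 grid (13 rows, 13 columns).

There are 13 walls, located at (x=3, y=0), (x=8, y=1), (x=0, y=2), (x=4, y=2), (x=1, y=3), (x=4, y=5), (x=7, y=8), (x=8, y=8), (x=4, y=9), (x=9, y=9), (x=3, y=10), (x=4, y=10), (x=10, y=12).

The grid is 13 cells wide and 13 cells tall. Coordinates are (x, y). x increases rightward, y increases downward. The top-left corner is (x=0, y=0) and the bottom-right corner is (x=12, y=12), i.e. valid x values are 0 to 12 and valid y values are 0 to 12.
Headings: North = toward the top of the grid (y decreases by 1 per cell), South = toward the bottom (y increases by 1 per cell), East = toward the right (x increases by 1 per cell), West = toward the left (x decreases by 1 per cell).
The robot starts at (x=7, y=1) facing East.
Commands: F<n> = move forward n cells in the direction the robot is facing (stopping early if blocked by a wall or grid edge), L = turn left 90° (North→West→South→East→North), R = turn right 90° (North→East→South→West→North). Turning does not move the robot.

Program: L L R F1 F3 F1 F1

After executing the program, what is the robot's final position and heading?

Start: (x=7, y=1), facing East
  L: turn left, now facing North
  L: turn left, now facing West
  R: turn right, now facing North
  F1: move forward 1, now at (x=7, y=0)
  F3: move forward 0/3 (blocked), now at (x=7, y=0)
  F1: move forward 0/1 (blocked), now at (x=7, y=0)
  F1: move forward 0/1 (blocked), now at (x=7, y=0)
Final: (x=7, y=0), facing North

Answer: Final position: (x=7, y=0), facing North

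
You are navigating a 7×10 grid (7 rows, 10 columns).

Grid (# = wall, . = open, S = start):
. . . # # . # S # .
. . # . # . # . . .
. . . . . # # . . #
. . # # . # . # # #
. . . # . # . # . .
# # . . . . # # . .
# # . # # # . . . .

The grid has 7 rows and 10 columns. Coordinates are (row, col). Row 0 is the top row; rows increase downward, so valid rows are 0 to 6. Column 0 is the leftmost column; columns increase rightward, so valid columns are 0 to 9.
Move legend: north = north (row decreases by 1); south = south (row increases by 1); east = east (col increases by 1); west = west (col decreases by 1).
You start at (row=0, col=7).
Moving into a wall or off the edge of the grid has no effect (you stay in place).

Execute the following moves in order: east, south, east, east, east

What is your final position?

Answer: Final position: (row=1, col=9)

Derivation:
Start: (row=0, col=7)
  east (east): blocked, stay at (row=0, col=7)
  south (south): (row=0, col=7) -> (row=1, col=7)
  east (east): (row=1, col=7) -> (row=1, col=8)
  east (east): (row=1, col=8) -> (row=1, col=9)
  east (east): blocked, stay at (row=1, col=9)
Final: (row=1, col=9)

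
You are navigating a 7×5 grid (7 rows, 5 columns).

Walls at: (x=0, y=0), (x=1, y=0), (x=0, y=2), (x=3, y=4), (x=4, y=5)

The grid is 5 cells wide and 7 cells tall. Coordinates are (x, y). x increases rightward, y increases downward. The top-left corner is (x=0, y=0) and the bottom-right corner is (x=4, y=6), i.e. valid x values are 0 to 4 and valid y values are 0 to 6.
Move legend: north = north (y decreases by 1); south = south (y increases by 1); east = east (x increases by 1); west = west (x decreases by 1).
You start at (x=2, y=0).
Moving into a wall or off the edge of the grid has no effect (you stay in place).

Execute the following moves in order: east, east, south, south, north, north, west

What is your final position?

Answer: Final position: (x=3, y=0)

Derivation:
Start: (x=2, y=0)
  east (east): (x=2, y=0) -> (x=3, y=0)
  east (east): (x=3, y=0) -> (x=4, y=0)
  south (south): (x=4, y=0) -> (x=4, y=1)
  south (south): (x=4, y=1) -> (x=4, y=2)
  north (north): (x=4, y=2) -> (x=4, y=1)
  north (north): (x=4, y=1) -> (x=4, y=0)
  west (west): (x=4, y=0) -> (x=3, y=0)
Final: (x=3, y=0)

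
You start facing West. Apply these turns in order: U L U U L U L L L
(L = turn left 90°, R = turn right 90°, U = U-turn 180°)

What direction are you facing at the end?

Start: West
  U (U-turn (180°)) -> East
  L (left (90° counter-clockwise)) -> North
  U (U-turn (180°)) -> South
  U (U-turn (180°)) -> North
  L (left (90° counter-clockwise)) -> West
  U (U-turn (180°)) -> East
  L (left (90° counter-clockwise)) -> North
  L (left (90° counter-clockwise)) -> West
  L (left (90° counter-clockwise)) -> South
Final: South

Answer: Final heading: South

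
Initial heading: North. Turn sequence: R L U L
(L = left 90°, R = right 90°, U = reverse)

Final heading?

Start: North
  R (right (90° clockwise)) -> East
  L (left (90° counter-clockwise)) -> North
  U (U-turn (180°)) -> South
  L (left (90° counter-clockwise)) -> East
Final: East

Answer: Final heading: East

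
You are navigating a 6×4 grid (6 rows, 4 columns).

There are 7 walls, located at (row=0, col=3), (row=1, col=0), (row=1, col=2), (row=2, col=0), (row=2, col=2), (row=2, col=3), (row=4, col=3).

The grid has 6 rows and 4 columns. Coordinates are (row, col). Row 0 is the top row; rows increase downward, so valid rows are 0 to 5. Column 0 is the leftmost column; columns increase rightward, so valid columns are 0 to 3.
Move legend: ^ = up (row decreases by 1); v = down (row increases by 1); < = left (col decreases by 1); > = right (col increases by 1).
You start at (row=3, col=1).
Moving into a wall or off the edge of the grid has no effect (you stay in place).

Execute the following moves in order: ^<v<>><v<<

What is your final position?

Answer: Final position: (row=4, col=0)

Derivation:
Start: (row=3, col=1)
  ^ (up): (row=3, col=1) -> (row=2, col=1)
  < (left): blocked, stay at (row=2, col=1)
  v (down): (row=2, col=1) -> (row=3, col=1)
  < (left): (row=3, col=1) -> (row=3, col=0)
  > (right): (row=3, col=0) -> (row=3, col=1)
  > (right): (row=3, col=1) -> (row=3, col=2)
  < (left): (row=3, col=2) -> (row=3, col=1)
  v (down): (row=3, col=1) -> (row=4, col=1)
  < (left): (row=4, col=1) -> (row=4, col=0)
  < (left): blocked, stay at (row=4, col=0)
Final: (row=4, col=0)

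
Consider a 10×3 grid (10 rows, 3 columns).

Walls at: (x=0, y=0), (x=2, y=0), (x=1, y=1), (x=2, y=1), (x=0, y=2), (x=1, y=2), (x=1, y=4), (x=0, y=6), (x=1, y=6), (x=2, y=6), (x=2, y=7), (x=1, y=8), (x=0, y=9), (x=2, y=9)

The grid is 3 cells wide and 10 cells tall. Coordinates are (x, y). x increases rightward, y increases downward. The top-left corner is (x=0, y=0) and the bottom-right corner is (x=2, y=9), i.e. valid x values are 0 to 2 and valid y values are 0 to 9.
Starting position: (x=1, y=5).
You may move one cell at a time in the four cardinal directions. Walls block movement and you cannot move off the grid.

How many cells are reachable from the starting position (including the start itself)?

BFS flood-fill from (x=1, y=5):
  Distance 0: (x=1, y=5)
  Distance 1: (x=0, y=5), (x=2, y=5)
  Distance 2: (x=0, y=4), (x=2, y=4)
  Distance 3: (x=0, y=3), (x=2, y=3)
  Distance 4: (x=2, y=2), (x=1, y=3)
Total reachable: 9 (grid has 16 open cells total)

Answer: Reachable cells: 9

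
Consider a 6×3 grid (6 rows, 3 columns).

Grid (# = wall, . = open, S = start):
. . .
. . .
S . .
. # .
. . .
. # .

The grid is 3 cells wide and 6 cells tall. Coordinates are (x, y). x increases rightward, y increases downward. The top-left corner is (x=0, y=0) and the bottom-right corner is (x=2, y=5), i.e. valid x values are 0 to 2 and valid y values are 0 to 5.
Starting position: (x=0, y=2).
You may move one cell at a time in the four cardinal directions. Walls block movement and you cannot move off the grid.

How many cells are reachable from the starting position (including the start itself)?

BFS flood-fill from (x=0, y=2):
  Distance 0: (x=0, y=2)
  Distance 1: (x=0, y=1), (x=1, y=2), (x=0, y=3)
  Distance 2: (x=0, y=0), (x=1, y=1), (x=2, y=2), (x=0, y=4)
  Distance 3: (x=1, y=0), (x=2, y=1), (x=2, y=3), (x=1, y=4), (x=0, y=5)
  Distance 4: (x=2, y=0), (x=2, y=4)
  Distance 5: (x=2, y=5)
Total reachable: 16 (grid has 16 open cells total)

Answer: Reachable cells: 16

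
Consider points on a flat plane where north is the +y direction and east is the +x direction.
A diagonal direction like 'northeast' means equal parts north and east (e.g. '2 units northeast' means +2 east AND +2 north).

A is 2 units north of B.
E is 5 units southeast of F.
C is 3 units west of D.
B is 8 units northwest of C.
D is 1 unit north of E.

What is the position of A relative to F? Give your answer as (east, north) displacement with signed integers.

Place F at the origin (east=0, north=0).
  E is 5 units southeast of F: delta (east=+5, north=-5); E at (east=5, north=-5).
  D is 1 unit north of E: delta (east=+0, north=+1); D at (east=5, north=-4).
  C is 3 units west of D: delta (east=-3, north=+0); C at (east=2, north=-4).
  B is 8 units northwest of C: delta (east=-8, north=+8); B at (east=-6, north=4).
  A is 2 units north of B: delta (east=+0, north=+2); A at (east=-6, north=6).
Therefore A relative to F: (east=-6, north=6).

Answer: A is at (east=-6, north=6) relative to F.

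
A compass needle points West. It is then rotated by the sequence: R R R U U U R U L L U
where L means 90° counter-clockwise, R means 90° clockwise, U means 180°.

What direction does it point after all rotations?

Answer: Final heading: West

Derivation:
Start: West
  R (right (90° clockwise)) -> North
  R (right (90° clockwise)) -> East
  R (right (90° clockwise)) -> South
  U (U-turn (180°)) -> North
  U (U-turn (180°)) -> South
  U (U-turn (180°)) -> North
  R (right (90° clockwise)) -> East
  U (U-turn (180°)) -> West
  L (left (90° counter-clockwise)) -> South
  L (left (90° counter-clockwise)) -> East
  U (U-turn (180°)) -> West
Final: West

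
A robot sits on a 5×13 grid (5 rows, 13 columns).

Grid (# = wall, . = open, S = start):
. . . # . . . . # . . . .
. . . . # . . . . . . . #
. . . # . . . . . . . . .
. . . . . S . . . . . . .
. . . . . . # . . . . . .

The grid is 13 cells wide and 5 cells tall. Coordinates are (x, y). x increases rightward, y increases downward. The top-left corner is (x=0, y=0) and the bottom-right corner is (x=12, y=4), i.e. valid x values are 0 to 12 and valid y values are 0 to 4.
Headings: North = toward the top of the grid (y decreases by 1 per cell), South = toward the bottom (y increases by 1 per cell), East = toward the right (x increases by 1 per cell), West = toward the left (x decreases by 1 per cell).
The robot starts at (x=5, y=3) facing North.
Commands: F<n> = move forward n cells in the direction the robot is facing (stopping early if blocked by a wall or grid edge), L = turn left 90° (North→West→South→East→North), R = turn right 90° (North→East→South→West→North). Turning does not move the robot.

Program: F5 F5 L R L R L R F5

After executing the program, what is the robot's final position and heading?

Answer: Final position: (x=5, y=0), facing North

Derivation:
Start: (x=5, y=3), facing North
  F5: move forward 3/5 (blocked), now at (x=5, y=0)
  F5: move forward 0/5 (blocked), now at (x=5, y=0)
  L: turn left, now facing West
  R: turn right, now facing North
  L: turn left, now facing West
  R: turn right, now facing North
  L: turn left, now facing West
  R: turn right, now facing North
  F5: move forward 0/5 (blocked), now at (x=5, y=0)
Final: (x=5, y=0), facing North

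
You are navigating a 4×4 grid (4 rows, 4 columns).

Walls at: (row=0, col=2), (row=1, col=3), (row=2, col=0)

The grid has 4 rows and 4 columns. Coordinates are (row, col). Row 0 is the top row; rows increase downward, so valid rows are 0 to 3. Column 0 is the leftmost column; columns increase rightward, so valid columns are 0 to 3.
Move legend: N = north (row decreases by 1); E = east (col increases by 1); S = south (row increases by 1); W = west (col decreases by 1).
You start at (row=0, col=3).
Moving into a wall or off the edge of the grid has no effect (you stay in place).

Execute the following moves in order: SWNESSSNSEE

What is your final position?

Start: (row=0, col=3)
  S (south): blocked, stay at (row=0, col=3)
  W (west): blocked, stay at (row=0, col=3)
  N (north): blocked, stay at (row=0, col=3)
  E (east): blocked, stay at (row=0, col=3)
  [×3]S (south): blocked, stay at (row=0, col=3)
  N (north): blocked, stay at (row=0, col=3)
  S (south): blocked, stay at (row=0, col=3)
  E (east): blocked, stay at (row=0, col=3)
  E (east): blocked, stay at (row=0, col=3)
Final: (row=0, col=3)

Answer: Final position: (row=0, col=3)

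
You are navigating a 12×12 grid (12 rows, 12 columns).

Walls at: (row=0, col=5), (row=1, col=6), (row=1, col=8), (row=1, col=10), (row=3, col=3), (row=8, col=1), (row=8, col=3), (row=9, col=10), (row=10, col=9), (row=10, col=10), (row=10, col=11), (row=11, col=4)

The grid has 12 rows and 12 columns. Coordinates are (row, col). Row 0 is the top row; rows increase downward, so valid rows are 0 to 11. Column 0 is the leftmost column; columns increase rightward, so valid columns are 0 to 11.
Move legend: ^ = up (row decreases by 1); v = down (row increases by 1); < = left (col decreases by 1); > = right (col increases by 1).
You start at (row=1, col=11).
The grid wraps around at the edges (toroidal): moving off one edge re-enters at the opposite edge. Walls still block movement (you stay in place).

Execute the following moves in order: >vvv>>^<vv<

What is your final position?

Answer: Final position: (row=5, col=0)

Derivation:
Start: (row=1, col=11)
  > (right): (row=1, col=11) -> (row=1, col=0)
  v (down): (row=1, col=0) -> (row=2, col=0)
  v (down): (row=2, col=0) -> (row=3, col=0)
  v (down): (row=3, col=0) -> (row=4, col=0)
  > (right): (row=4, col=0) -> (row=4, col=1)
  > (right): (row=4, col=1) -> (row=4, col=2)
  ^ (up): (row=4, col=2) -> (row=3, col=2)
  < (left): (row=3, col=2) -> (row=3, col=1)
  v (down): (row=3, col=1) -> (row=4, col=1)
  v (down): (row=4, col=1) -> (row=5, col=1)
  < (left): (row=5, col=1) -> (row=5, col=0)
Final: (row=5, col=0)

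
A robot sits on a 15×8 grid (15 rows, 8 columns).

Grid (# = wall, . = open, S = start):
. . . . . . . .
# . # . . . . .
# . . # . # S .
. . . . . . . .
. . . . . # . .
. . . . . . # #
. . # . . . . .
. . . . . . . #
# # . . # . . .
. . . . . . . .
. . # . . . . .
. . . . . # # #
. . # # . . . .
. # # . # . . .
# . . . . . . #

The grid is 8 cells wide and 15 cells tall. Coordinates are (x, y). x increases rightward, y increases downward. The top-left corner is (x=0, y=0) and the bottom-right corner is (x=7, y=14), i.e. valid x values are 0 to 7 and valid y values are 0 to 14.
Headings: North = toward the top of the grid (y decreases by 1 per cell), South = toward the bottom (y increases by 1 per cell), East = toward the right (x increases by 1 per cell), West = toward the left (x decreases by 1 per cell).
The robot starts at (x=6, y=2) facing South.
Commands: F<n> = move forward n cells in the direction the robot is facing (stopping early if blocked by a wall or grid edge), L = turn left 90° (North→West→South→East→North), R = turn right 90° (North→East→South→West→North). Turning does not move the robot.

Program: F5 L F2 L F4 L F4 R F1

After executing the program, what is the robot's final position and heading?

Answer: Final position: (x=3, y=0), facing North

Derivation:
Start: (x=6, y=2), facing South
  F5: move forward 2/5 (blocked), now at (x=6, y=4)
  L: turn left, now facing East
  F2: move forward 1/2 (blocked), now at (x=7, y=4)
  L: turn left, now facing North
  F4: move forward 4, now at (x=7, y=0)
  L: turn left, now facing West
  F4: move forward 4, now at (x=3, y=0)
  R: turn right, now facing North
  F1: move forward 0/1 (blocked), now at (x=3, y=0)
Final: (x=3, y=0), facing North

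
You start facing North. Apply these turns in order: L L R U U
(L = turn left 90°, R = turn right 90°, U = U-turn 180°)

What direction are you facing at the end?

Start: North
  L (left (90° counter-clockwise)) -> West
  L (left (90° counter-clockwise)) -> South
  R (right (90° clockwise)) -> West
  U (U-turn (180°)) -> East
  U (U-turn (180°)) -> West
Final: West

Answer: Final heading: West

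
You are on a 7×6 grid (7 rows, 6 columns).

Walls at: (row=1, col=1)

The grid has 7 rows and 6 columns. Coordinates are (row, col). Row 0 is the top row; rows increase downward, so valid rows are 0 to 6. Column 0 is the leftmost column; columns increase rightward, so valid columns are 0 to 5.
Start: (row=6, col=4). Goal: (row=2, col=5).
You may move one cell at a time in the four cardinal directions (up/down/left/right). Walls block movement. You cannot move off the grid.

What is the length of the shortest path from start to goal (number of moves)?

BFS from (row=6, col=4) until reaching (row=2, col=5):
  Distance 0: (row=6, col=4)
  Distance 1: (row=5, col=4), (row=6, col=3), (row=6, col=5)
  Distance 2: (row=4, col=4), (row=5, col=3), (row=5, col=5), (row=6, col=2)
  Distance 3: (row=3, col=4), (row=4, col=3), (row=4, col=5), (row=5, col=2), (row=6, col=1)
  Distance 4: (row=2, col=4), (row=3, col=3), (row=3, col=5), (row=4, col=2), (row=5, col=1), (row=6, col=0)
  Distance 5: (row=1, col=4), (row=2, col=3), (row=2, col=5), (row=3, col=2), (row=4, col=1), (row=5, col=0)  <- goal reached here
One shortest path (5 moves): (row=6, col=4) -> (row=6, col=5) -> (row=5, col=5) -> (row=4, col=5) -> (row=3, col=5) -> (row=2, col=5)

Answer: Shortest path length: 5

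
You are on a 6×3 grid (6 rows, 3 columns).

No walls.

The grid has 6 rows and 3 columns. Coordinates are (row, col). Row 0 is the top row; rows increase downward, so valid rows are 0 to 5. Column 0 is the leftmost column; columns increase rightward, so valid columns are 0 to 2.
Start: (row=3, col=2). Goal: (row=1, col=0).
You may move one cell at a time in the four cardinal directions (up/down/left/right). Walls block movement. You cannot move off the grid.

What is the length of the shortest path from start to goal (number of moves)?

Answer: Shortest path length: 4

Derivation:
BFS from (row=3, col=2) until reaching (row=1, col=0):
  Distance 0: (row=3, col=2)
  Distance 1: (row=2, col=2), (row=3, col=1), (row=4, col=2)
  Distance 2: (row=1, col=2), (row=2, col=1), (row=3, col=0), (row=4, col=1), (row=5, col=2)
  Distance 3: (row=0, col=2), (row=1, col=1), (row=2, col=0), (row=4, col=0), (row=5, col=1)
  Distance 4: (row=0, col=1), (row=1, col=0), (row=5, col=0)  <- goal reached here
One shortest path (4 moves): (row=3, col=2) -> (row=3, col=1) -> (row=3, col=0) -> (row=2, col=0) -> (row=1, col=0)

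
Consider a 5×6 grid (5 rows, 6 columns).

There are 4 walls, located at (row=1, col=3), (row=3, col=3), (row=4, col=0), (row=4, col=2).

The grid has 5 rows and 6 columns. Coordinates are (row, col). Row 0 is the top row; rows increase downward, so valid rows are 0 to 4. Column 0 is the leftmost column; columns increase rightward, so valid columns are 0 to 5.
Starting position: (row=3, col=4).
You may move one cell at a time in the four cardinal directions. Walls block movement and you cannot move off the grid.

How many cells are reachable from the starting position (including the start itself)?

BFS flood-fill from (row=3, col=4):
  Distance 0: (row=3, col=4)
  Distance 1: (row=2, col=4), (row=3, col=5), (row=4, col=4)
  Distance 2: (row=1, col=4), (row=2, col=3), (row=2, col=5), (row=4, col=3), (row=4, col=5)
  Distance 3: (row=0, col=4), (row=1, col=5), (row=2, col=2)
  Distance 4: (row=0, col=3), (row=0, col=5), (row=1, col=2), (row=2, col=1), (row=3, col=2)
  Distance 5: (row=0, col=2), (row=1, col=1), (row=2, col=0), (row=3, col=1)
  Distance 6: (row=0, col=1), (row=1, col=0), (row=3, col=0), (row=4, col=1)
  Distance 7: (row=0, col=0)
Total reachable: 26 (grid has 26 open cells total)

Answer: Reachable cells: 26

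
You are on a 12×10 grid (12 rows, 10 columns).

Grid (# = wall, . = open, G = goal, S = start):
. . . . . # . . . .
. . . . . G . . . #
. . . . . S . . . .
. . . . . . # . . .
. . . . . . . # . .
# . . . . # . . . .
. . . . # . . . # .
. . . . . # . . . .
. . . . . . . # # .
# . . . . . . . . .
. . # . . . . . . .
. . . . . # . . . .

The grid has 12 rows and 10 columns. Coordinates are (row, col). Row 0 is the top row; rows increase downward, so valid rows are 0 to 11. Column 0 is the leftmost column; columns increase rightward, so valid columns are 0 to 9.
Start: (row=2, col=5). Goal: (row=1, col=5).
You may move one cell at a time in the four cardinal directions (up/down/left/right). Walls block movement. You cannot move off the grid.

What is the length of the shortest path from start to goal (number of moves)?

Answer: Shortest path length: 1

Derivation:
BFS from (row=2, col=5) until reaching (row=1, col=5):
  Distance 0: (row=2, col=5)
  Distance 1: (row=1, col=5), (row=2, col=4), (row=2, col=6), (row=3, col=5)  <- goal reached here
One shortest path (1 moves): (row=2, col=5) -> (row=1, col=5)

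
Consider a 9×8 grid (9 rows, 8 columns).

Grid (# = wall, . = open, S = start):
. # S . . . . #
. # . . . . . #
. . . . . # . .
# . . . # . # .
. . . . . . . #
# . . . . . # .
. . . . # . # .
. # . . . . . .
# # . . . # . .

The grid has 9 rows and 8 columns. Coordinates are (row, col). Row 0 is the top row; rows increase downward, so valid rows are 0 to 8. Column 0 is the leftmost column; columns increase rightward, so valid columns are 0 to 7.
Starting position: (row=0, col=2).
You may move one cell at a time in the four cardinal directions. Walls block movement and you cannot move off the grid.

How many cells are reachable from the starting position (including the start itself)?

Answer: Reachable cells: 55

Derivation:
BFS flood-fill from (row=0, col=2):
  Distance 0: (row=0, col=2)
  Distance 1: (row=0, col=3), (row=1, col=2)
  Distance 2: (row=0, col=4), (row=1, col=3), (row=2, col=2)
  Distance 3: (row=0, col=5), (row=1, col=4), (row=2, col=1), (row=2, col=3), (row=3, col=2)
  Distance 4: (row=0, col=6), (row=1, col=5), (row=2, col=0), (row=2, col=4), (row=3, col=1), (row=3, col=3), (row=4, col=2)
  Distance 5: (row=1, col=0), (row=1, col=6), (row=4, col=1), (row=4, col=3), (row=5, col=2)
  Distance 6: (row=0, col=0), (row=2, col=6), (row=4, col=0), (row=4, col=4), (row=5, col=1), (row=5, col=3), (row=6, col=2)
  Distance 7: (row=2, col=7), (row=4, col=5), (row=5, col=4), (row=6, col=1), (row=6, col=3), (row=7, col=2)
  Distance 8: (row=3, col=5), (row=3, col=7), (row=4, col=6), (row=5, col=5), (row=6, col=0), (row=7, col=3), (row=8, col=2)
  Distance 9: (row=6, col=5), (row=7, col=0), (row=7, col=4), (row=8, col=3)
  Distance 10: (row=7, col=5), (row=8, col=4)
  Distance 11: (row=7, col=6)
  Distance 12: (row=7, col=7), (row=8, col=6)
  Distance 13: (row=6, col=7), (row=8, col=7)
  Distance 14: (row=5, col=7)
Total reachable: 55 (grid has 55 open cells total)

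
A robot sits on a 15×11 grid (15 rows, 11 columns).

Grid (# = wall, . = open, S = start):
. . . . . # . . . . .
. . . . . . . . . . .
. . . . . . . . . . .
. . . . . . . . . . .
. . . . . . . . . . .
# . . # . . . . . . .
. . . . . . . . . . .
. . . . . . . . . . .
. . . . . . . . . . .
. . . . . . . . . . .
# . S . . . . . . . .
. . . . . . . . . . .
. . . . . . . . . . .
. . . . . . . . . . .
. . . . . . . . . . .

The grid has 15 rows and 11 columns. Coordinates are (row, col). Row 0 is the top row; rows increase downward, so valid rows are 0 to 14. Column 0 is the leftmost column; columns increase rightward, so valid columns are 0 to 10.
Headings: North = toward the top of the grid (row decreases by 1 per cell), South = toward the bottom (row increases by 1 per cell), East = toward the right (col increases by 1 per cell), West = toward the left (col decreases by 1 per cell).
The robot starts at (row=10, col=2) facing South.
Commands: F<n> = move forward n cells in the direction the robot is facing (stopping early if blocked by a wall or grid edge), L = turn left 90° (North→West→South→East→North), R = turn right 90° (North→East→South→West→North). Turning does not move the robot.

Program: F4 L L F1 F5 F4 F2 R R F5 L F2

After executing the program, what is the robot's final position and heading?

Answer: Final position: (row=7, col=4), facing East

Derivation:
Start: (row=10, col=2), facing South
  F4: move forward 4, now at (row=14, col=2)
  L: turn left, now facing East
  L: turn left, now facing North
  F1: move forward 1, now at (row=13, col=2)
  F5: move forward 5, now at (row=8, col=2)
  F4: move forward 4, now at (row=4, col=2)
  F2: move forward 2, now at (row=2, col=2)
  R: turn right, now facing East
  R: turn right, now facing South
  F5: move forward 5, now at (row=7, col=2)
  L: turn left, now facing East
  F2: move forward 2, now at (row=7, col=4)
Final: (row=7, col=4), facing East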